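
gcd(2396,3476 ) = 4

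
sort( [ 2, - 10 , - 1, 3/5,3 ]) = [ - 10, - 1, 3/5, 2, 3] 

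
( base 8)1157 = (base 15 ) 2B8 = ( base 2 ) 1001101111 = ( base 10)623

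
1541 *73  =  112493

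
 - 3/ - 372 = 1/124 = 0.01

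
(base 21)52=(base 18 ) 5H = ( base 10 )107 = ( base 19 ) 5C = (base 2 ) 1101011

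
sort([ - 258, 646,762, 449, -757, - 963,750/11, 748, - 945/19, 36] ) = [ - 963, - 757, - 258,- 945/19, 36, 750/11,449,646,748,762]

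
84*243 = 20412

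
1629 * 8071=13147659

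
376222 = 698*539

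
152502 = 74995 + 77507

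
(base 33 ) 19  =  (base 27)1f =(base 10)42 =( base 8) 52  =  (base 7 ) 60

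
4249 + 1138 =5387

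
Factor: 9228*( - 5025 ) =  - 46370700 = - 2^2*3^2*5^2 * 67^1*769^1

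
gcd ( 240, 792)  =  24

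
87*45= 3915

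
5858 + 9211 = 15069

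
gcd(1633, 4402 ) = 71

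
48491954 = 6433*7538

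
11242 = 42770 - 31528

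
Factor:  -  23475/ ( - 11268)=25/12 = 2^ ( - 2) *3^ ( - 1) *5^2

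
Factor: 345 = 3^1*5^1* 23^1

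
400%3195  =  400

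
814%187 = 66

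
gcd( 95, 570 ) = 95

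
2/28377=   2/28377 = 0.00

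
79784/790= 39892/395=100.99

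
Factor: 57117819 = 3^1*11^1*19^1*91097^1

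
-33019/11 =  - 3002+3/11 = - 3001.73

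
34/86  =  17/43 =0.40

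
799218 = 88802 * 9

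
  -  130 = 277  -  407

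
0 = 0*719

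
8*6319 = 50552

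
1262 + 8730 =9992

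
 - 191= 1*(  -  191) 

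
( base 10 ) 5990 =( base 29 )73G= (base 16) 1766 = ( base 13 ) 295A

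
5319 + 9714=15033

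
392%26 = 2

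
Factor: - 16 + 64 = 2^4*3^1 = 48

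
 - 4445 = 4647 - 9092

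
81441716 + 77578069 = 159019785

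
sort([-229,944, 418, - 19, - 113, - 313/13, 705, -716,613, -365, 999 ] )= [ - 716, - 365, - 229,  -  113, - 313/13,  -  19, 418,613, 705,944, 999] 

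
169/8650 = 169/8650=0.02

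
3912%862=464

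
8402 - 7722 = 680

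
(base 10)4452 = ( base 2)1000101100100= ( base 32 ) 4b4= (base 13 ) 2046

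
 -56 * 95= -5320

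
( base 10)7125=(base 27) 9ko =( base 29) 8DK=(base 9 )10686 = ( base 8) 15725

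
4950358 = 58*85351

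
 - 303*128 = - 38784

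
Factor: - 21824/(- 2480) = 44/5 = 2^2*5^(-1)*11^1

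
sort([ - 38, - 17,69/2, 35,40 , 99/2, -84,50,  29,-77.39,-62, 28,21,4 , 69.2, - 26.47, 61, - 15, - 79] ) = [- 84,  -  79, - 77.39, - 62, - 38, -26.47,-17,-15,4,21, 28,29,  69/2,35,40 , 99/2,  50,61,69.2]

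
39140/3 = 13046 + 2/3 = 13046.67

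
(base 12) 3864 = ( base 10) 6412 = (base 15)1D77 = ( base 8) 14414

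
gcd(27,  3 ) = 3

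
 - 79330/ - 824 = 96 + 113/412 = 96.27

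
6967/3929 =1 + 3038/3929=1.77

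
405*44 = 17820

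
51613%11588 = 5261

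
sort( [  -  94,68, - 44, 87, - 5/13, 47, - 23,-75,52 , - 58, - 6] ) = [ - 94,-75, - 58, - 44, - 23, - 6, - 5/13  ,  47,52, 68,87 ] 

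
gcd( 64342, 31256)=2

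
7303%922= 849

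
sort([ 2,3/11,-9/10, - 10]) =[ - 10, - 9/10, 3/11 , 2]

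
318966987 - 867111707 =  - 548144720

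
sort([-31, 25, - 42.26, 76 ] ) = [ - 42.26, - 31 , 25, 76] 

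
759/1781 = 759/1781 = 0.43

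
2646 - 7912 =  - 5266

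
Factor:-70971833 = -47^1*1510039^1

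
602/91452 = 301/45726 =0.01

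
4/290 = 2/145 = 0.01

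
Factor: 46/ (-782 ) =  - 17^(-1) = - 1/17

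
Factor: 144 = 2^4*3^2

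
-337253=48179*( - 7)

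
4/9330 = 2/4665 = 0.00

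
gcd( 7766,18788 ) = 22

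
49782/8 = 6222 + 3/4 = 6222.75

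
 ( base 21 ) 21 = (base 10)43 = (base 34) 19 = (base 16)2B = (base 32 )1b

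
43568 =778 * 56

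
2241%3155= 2241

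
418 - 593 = -175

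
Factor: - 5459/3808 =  - 2^ ( - 5)*7^( - 1 )*17^( - 1 )*53^1*103^1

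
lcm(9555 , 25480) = 76440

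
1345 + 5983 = 7328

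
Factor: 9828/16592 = 2457/4148 = 2^( - 2)*3^3 * 7^1 * 13^1*17^( -1 ) * 61^( - 1 ) 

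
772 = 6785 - 6013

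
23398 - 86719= - 63321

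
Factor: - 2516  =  -2^2*17^1*37^1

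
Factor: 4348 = 2^2*1087^1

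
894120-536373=357747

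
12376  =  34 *364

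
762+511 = 1273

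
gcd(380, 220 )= 20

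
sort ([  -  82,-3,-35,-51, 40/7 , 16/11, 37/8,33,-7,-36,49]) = [-82, -51 ,-36, - 35, -7, - 3,  16/11,37/8,  40/7,33, 49 ] 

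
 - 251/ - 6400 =251/6400  =  0.04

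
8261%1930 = 541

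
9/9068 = 9/9068=0.00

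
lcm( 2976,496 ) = 2976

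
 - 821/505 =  - 2+189/505 = - 1.63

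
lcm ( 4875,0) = 0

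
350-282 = 68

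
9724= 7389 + 2335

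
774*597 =462078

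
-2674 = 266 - 2940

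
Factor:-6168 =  - 2^3 * 3^1*257^1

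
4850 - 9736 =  - 4886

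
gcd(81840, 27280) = 27280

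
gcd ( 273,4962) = 3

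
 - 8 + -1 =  - 9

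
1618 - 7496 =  - 5878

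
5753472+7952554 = 13706026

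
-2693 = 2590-5283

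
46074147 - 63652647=-17578500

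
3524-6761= - 3237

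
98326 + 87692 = 186018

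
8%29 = 8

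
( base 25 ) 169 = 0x310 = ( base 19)235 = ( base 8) 1420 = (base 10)784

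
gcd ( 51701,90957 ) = 1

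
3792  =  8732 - 4940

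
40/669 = 40/669 = 0.06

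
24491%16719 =7772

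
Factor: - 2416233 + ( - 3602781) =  - 6019014 = - 2^1*3^1*167^1*6007^1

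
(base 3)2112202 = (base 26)2ja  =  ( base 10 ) 1856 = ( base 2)11101000000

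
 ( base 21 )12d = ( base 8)760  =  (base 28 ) HK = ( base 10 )496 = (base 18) 19A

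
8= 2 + 6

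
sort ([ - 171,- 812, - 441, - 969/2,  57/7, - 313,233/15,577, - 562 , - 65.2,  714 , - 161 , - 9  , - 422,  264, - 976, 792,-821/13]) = [ - 976, - 812, - 562, - 969/2, - 441,  -  422,- 313, - 171, - 161,-65.2, - 821/13, - 9, 57/7,233/15, 264,577, 714,  792 ] 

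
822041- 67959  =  754082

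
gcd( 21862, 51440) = 1286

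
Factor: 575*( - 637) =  - 5^2 *7^2*13^1 * 23^1 = - 366275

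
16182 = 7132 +9050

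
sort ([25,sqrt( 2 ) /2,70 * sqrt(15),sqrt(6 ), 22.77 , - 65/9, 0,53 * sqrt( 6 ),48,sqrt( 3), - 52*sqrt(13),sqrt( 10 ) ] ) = [ - 52*sqrt( 13), - 65/9 , 0,sqrt (2 ) /2,sqrt( 3),sqrt( 6),sqrt( 10 ),22.77, 25,48, 53*sqrt(6 ), 70*sqrt( 15 )]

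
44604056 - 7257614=37346442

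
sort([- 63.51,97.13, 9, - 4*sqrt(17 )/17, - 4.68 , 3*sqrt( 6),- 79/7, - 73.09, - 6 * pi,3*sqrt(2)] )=[ - 73.09, - 63.51, - 6 * pi, - 79/7, -4.68, - 4 *sqrt( 17)/17,3 *sqrt(2),3 * sqrt(6 ),9,97.13]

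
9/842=9/842   =  0.01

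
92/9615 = 92/9615= 0.01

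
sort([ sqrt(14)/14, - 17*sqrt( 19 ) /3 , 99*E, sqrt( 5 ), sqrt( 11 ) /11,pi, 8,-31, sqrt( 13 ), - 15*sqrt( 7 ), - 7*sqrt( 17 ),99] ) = [ - 15*sqrt( 7 ), - 31, - 7*sqrt(17 ),-17*sqrt( 19 ) /3 , sqrt( 14)/14,sqrt( 11) /11,sqrt( 5 ) , pi,sqrt( 13 ), 8, 99, 99*E]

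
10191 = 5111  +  5080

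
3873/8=484 + 1/8 = 484.12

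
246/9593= 246/9593= 0.03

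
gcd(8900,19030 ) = 10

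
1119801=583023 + 536778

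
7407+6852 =14259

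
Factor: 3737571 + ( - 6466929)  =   - 2729358 = - 2^1*3^2 * 151631^1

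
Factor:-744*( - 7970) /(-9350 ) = - 2^3*3^1 * 5^( - 1 ) * 11^(-1)*17^( - 1)*31^1 * 797^1 =-592968/935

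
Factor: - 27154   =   - 2^1 *13577^1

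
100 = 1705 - 1605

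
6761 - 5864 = 897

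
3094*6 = 18564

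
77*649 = 49973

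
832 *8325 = 6926400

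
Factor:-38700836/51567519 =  - 2^2*3^( - 1) * 79^1 * 887^(- 1)*19379^( - 1) * 122471^1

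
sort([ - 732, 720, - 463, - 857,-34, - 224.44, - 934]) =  [ - 934, -857 ,-732 , - 463, - 224.44, - 34,720 ]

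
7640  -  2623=5017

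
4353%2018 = 317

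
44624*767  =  34226608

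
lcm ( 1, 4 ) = 4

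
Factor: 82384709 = 11^1*59^1*61^1 * 2081^1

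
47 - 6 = 41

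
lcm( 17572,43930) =87860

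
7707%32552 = 7707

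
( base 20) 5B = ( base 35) 36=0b1101111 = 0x6f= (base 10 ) 111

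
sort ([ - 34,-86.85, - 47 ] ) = [ - 86.85, - 47, - 34] 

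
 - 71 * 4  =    -  284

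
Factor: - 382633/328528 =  - 2^( - 4)*31^1*12343^1 * 20533^(-1) 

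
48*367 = 17616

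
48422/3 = 16140  +  2/3  =  16140.67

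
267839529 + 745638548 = 1013478077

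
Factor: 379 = 379^1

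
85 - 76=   9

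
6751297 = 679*9943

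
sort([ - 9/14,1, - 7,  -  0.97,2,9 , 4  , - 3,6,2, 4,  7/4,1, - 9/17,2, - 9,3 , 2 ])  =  [ - 9, - 7, - 3, - 0.97,  -  9/14, - 9/17, 1, 1 , 7/4,2, 2,  2 , 2,3, 4, 4,6,9] 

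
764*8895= 6795780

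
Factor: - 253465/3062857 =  - 5^1*7^( - 1)* 19^( - 1)*163^1 * 311^1  *23029^(-1)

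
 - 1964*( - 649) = 1274636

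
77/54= 1+23/54 = 1.43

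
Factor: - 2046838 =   -  2^1 * 1023419^1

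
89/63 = 89/63 =1.41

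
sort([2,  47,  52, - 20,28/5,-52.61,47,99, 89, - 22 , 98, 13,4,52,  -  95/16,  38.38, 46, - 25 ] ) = [ - 52.61,-25, - 22,-20, - 95/16,2,4,28/5,13,38.38,  46,47,47, 52,52,89, 98,99]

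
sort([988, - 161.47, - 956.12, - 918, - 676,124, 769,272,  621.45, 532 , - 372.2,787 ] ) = [ - 956.12, - 918,  -  676, - 372.2,  -  161.47, 124, 272,532, 621.45,769,787, 988 ]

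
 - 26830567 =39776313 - 66606880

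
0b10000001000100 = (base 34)74W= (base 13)39b5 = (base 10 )8260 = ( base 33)7ja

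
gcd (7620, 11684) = 508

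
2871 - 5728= - 2857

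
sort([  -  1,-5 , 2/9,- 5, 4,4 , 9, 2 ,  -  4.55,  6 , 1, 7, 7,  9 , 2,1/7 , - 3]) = [ - 5 ,-5 , - 4.55 ,-3 , - 1 , 1/7,2/9, 1, 2, 2,4, 4,6,7,  7,9, 9 ] 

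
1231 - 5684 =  - 4453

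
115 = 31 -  - 84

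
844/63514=422/31757 = 0.01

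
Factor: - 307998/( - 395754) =3^1 * 241^1*929^( - 1) = 723/929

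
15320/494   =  7660/247 = 31.01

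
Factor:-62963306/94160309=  - 2^1*7^1*89^(-1)*743^1*6053^1*1057981^( - 1)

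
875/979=875/979=0.89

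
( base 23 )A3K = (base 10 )5379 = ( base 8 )12403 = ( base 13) 25aa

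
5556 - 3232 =2324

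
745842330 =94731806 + 651110524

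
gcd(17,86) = 1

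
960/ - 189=-320/63 =- 5.08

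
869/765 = 869/765 = 1.14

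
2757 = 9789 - 7032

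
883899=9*98211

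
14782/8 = 1847 + 3/4 = 1847.75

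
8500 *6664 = 56644000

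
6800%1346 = 70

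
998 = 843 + 155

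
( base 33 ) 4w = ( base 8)244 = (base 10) 164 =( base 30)5E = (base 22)7a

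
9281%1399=887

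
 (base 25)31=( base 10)76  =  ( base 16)4C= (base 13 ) 5B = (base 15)51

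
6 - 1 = 5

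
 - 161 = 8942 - 9103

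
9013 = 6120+2893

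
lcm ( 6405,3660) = 25620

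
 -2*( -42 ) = 84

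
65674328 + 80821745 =146496073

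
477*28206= 13454262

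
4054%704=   534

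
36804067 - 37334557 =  - 530490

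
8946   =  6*1491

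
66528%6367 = 2858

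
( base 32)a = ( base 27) A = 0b1010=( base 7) 13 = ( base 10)10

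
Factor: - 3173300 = - 2^2*5^2*13^1*2441^1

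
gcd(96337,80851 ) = 1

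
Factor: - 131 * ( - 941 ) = 123271=131^1 * 941^1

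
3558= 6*593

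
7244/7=1034 +6/7 = 1034.86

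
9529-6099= 3430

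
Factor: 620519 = 620519^1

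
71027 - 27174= 43853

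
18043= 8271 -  - 9772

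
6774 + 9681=16455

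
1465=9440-7975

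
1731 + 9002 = 10733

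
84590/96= 42295/48 = 881.15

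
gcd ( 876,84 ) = 12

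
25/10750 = 1/430 =0.00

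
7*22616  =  158312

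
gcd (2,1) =1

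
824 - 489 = 335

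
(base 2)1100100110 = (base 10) 806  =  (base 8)1446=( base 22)1EE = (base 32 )P6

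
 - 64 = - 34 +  - 30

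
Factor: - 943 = - 23^1*41^1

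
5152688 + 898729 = 6051417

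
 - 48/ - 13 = 48/13=3.69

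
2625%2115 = 510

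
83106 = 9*9234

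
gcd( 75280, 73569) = 1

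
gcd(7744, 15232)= 64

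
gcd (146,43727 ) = 73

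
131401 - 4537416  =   - 4406015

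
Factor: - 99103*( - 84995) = 8423259485=5^1*89^1*191^1*99103^1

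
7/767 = 7/767 = 0.01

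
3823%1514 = 795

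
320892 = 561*572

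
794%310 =174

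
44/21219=4/1929=0.00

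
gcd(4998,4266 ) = 6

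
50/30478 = 25/15239 = 0.00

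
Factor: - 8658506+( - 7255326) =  - 15913832 = - 2^3*11^1*139^1*1301^1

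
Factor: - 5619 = - 3^1*1873^1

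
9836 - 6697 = 3139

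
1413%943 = 470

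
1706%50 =6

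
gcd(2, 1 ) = 1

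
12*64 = 768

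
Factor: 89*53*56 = 264152 = 2^3*7^1*53^1 * 89^1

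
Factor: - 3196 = -2^2*17^1 *47^1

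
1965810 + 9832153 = 11797963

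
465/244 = 465/244 = 1.91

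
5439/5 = 5439/5 = 1087.80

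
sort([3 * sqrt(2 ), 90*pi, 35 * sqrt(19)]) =[ 3 * sqrt(2),35*sqrt(19 ), 90*pi]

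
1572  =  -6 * ( - 262)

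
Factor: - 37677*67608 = - 2^3*3^4*19^1*313^1*661^1 = - 2547266616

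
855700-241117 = 614583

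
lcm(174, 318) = 9222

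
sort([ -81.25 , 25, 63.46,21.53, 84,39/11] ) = [ - 81.25, 39/11, 21.53,  25, 63.46, 84]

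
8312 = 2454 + 5858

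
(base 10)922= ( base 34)r4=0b1110011010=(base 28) 14q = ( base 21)21J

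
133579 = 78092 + 55487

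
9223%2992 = 247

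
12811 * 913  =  11696443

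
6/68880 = 1/11480 = 0.00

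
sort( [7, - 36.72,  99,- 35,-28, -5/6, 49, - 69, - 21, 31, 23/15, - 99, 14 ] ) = [ - 99, - 69, -36.72,-35,  -  28,-21, - 5/6, 23/15, 7, 14, 31,49,99]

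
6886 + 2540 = 9426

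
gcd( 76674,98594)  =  2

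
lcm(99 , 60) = 1980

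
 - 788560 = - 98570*8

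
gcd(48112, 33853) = 97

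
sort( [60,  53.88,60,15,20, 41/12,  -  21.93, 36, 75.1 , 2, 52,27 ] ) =[ - 21.93,2,41/12, 15, 20, 27, 36, 52, 53.88,60, 60,75.1] 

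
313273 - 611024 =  -297751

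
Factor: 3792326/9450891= 2^1 * 3^(- 3)*17^1*111539^1*350033^( - 1)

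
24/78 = 4/13 = 0.31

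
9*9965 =89685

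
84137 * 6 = 504822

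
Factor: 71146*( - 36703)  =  -2^1*17^2 * 127^1*35573^1  =  -2611271638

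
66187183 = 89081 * 743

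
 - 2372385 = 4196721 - 6569106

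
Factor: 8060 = 2^2*5^1*13^1*31^1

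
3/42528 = 1/14176  =  0.00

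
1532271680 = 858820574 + 673451106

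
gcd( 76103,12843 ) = 1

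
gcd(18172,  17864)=308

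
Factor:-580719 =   -  3^1 *193573^1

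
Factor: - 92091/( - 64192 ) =2^ ( - 6 )*3^1*17^ ( - 1 )*59^( - 1 ) * 30697^1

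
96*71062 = 6821952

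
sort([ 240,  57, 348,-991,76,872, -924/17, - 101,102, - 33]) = [  -  991,-101, - 924/17, -33 , 57,76,102, 240, 348,872 ]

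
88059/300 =293  +  53/100 = 293.53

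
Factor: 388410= 2^1*3^1 * 5^1 * 11^2*107^1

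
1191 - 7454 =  - 6263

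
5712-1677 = 4035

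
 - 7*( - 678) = 4746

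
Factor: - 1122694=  - 2^1*561347^1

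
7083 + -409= 6674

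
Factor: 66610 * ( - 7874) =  - 524487140= -2^2*5^1*31^1*127^1 * 6661^1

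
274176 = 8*34272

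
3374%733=442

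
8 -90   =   - 82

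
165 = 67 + 98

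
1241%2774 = 1241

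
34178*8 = 273424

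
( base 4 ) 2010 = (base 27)4o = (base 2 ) 10000100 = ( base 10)132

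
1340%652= 36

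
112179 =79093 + 33086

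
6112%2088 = 1936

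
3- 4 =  - 1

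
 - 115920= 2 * ( - 57960)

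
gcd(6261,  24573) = 3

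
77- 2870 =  - 2793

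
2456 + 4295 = 6751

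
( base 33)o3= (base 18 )283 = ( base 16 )31b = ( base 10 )795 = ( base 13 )492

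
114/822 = 19/137 = 0.14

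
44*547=24068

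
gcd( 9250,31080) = 370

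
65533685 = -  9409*( - 6965)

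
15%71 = 15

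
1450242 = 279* 5198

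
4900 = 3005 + 1895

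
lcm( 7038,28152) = 28152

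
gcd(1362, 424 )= 2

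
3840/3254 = 1920/1627 = 1.18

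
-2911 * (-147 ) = 427917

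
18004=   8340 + 9664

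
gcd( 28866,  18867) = 3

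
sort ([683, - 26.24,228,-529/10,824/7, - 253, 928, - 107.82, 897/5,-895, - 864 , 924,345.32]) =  [-895 , -864,- 253, - 107.82,-529/10, - 26.24,824/7  ,  897/5,228, 345.32,  683, 924,928]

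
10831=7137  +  3694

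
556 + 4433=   4989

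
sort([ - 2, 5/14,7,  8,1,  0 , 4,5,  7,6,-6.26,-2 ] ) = [ - 6.26, -2,  -  2, 0,5/14,1,4, 5,6,7,  7,8 ]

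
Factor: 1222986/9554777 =2^1*3^1 *19^( - 1)*317^1 * 643^1*502883^(- 1)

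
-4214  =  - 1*4214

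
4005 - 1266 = 2739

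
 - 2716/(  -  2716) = 1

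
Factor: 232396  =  2^2*58099^1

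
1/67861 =1/67861 = 0.00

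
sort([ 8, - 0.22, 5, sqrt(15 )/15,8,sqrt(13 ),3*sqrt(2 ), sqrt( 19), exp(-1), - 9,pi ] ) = [ - 9, - 0.22, sqrt(15)/15,exp( - 1), pi,sqrt(13) , 3 * sqrt(2), sqrt(19 ),5,  8,  8 ] 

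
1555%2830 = 1555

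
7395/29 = 255 = 255.00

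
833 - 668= 165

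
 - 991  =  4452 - 5443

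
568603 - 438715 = 129888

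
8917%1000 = 917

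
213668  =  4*53417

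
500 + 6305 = 6805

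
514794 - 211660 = 303134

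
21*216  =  4536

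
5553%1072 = 193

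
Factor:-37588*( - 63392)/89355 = 2^7*3^(  -  1 ) * 5^( - 1 ) * 23^ (  -  1)*37^ (-1 )*283^1 * 9397^1 = 340396928/12765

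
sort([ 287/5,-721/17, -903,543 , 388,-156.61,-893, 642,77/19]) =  [ - 903,  -  893,-156.61, - 721/17,77/19, 287/5,388,543,  642]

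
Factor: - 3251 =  - 3251^1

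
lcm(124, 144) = 4464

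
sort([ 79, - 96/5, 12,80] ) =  [-96/5,12, 79 , 80]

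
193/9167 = 193/9167 = 0.02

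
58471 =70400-11929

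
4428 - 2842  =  1586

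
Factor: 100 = 2^2 * 5^2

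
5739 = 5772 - 33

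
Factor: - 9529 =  -13^1*733^1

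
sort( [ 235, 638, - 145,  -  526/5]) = [ - 145,- 526/5, 235, 638]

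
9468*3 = 28404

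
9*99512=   895608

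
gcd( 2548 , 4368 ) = 364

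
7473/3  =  2491  =  2491.00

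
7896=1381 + 6515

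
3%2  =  1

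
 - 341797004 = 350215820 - 692012824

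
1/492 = 1/492 =0.00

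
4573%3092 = 1481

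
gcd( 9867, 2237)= 1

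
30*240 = 7200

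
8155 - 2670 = 5485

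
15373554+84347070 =99720624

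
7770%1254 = 246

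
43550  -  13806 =29744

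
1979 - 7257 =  - 5278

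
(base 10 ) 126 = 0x7E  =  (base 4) 1332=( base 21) 60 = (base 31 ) 42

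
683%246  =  191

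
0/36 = 0  =  0.00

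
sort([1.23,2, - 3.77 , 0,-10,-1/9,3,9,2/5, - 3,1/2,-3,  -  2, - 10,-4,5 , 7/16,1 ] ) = [ - 10, - 10, - 4,  -  3.77,-3,-3  ,- 2, - 1/9, 0,2/5,7/16,1/2 , 1,1.23,2, 3,5,9]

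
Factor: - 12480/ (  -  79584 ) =130/829  =  2^1*5^1 *13^1*829^( - 1 )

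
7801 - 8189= - 388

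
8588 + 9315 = 17903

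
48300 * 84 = 4057200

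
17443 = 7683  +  9760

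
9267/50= 9267/50 =185.34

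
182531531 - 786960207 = -604428676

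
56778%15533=10179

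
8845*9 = 79605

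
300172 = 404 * 743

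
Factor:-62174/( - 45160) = 31087/22580  =  2^(-2)*5^( - 1)*7^1 * 1129^( - 1)*4441^1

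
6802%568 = 554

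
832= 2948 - 2116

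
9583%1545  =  313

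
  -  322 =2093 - 2415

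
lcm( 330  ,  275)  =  1650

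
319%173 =146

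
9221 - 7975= 1246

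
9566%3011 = 533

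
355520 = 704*505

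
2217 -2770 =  - 553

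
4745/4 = 1186 + 1/4 = 1186.25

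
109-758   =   - 649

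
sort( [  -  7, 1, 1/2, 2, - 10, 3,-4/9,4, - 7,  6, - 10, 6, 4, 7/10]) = [ - 10, - 10,-7, - 7, - 4/9,1/2, 7/10,1,2, 3, 4, 4, 6,6 ] 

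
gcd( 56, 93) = 1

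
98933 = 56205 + 42728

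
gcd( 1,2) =1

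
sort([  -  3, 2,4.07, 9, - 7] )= [-7, - 3, 2, 4.07,9 ]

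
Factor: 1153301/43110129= 3^ ( - 1 ) * 29^1*557^( - 1)*25799^( - 1 )*39769^1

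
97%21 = 13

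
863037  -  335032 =528005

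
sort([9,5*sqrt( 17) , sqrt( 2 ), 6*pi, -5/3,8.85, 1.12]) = [ -5/3 , 1.12,sqrt(2), 8.85, 9, 6*pi , 5 * sqrt( 17)]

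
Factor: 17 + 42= 59 = 59^1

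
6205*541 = 3356905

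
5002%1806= 1390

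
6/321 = 2/107= 0.02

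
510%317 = 193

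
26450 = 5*5290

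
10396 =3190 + 7206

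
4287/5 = 4287/5 = 857.40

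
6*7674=46044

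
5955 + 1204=7159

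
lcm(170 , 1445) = 2890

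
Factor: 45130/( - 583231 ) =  - 2^1*5^1*11^( - 1)*37^( - 1 ) * 1433^( - 1)*4513^1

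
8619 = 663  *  13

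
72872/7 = 72872/7 = 10410.29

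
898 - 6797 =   -  5899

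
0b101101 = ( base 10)45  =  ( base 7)63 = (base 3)1200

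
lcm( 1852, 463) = 1852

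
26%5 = 1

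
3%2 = 1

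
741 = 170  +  571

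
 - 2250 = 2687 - 4937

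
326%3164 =326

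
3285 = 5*657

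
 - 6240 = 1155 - 7395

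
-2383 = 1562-3945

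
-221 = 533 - 754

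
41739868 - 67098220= - 25358352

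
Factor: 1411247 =1411247^1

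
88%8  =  0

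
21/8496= 7/2832 = 0.00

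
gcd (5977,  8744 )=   1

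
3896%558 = 548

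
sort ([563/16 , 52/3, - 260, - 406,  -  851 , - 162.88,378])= [-851,  -  406, - 260, - 162.88,52/3, 563/16,378 ]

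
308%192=116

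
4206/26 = 2103/13 = 161.77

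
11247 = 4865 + 6382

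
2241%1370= 871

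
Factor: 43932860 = 2^2*5^1*73^1*30091^1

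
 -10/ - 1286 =5/643 = 0.01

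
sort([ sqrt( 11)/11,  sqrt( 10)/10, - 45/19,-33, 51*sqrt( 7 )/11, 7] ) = [ - 33,- 45/19,  sqrt( 11 )/11 , sqrt( 10)/10, 7  ,  51*sqrt( 7)/11]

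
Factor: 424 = 2^3*53^1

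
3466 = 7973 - 4507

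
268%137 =131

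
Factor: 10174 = 2^1*5087^1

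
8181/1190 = 6 + 1041/1190 = 6.87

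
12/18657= 4/6219 = 0.00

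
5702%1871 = 89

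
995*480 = 477600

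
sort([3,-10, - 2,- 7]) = [  -  10, - 7,-2, 3 ] 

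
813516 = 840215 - 26699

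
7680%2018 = 1626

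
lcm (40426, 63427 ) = 3678766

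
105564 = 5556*19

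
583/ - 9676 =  - 1 + 9093/9676 =- 0.06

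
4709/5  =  4709/5=941.80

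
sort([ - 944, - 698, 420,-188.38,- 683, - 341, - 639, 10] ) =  [ - 944 , - 698, -683,-639, - 341, - 188.38,10,  420 ] 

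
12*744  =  8928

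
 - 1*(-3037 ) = 3037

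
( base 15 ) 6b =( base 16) 65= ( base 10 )101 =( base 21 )4h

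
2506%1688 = 818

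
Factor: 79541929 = 17^1*4678937^1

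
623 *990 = 616770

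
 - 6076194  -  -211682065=205605871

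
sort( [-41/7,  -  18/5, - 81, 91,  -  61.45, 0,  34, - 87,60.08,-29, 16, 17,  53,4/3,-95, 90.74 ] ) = [ - 95, - 87 , - 81, - 61.45, - 29, - 41/7,-18/5 , 0,  4/3,16,17, 34,  53, 60.08,90.74, 91] 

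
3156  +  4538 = 7694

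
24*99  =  2376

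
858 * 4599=3945942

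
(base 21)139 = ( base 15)243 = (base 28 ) I9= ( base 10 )513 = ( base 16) 201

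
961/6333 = 961/6333 = 0.15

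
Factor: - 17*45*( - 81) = 61965 = 3^6*5^1*17^1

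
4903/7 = 700 + 3/7  =  700.43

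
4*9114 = 36456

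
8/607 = 8/607 = 0.01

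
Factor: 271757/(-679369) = - 19^1*14303^1 *679369^( - 1) 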